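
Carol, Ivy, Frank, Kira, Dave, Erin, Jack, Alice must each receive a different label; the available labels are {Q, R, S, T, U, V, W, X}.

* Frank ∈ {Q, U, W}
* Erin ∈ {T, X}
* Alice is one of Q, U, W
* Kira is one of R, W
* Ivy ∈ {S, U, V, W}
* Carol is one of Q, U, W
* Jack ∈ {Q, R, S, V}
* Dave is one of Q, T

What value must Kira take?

Among the 8 variables, X fits only Erin (and all 8 values in {Q, R, S, T, U, V, W, X} must be used), so Erin = X.
The 7 still-open variables together cover exactly {Q, R, S, T, U, V, W} — 7 values for 7 variables — and T appears only in Dave's list, so Dave = T.
Carol, Frank, Alice share exactly the 3 values {Q, U, W}; by pigeonhole those values go to them, so strike Q, U, W from Ivy, Kira, Jack.
So Kira = R.

R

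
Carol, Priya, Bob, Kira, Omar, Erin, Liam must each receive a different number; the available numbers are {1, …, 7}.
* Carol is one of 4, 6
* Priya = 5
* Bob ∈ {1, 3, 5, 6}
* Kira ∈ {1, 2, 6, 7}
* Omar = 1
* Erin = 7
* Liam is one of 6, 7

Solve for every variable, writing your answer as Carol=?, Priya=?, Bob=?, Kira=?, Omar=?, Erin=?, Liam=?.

Carol=4, Priya=5, Bob=3, Kira=2, Omar=1, Erin=7, Liam=6

Priya has just one choice, so Priya = 5. So Bob can't be 5.
Omar has just one choice, so Omar = 1. Remove 1 from Bob, Kira.
That leaves Erin = 7. Strike 7 from Kira, Liam.
Liam's domain is down to {6}, so Liam = 6. Remove 6 from Carol, Bob, Kira.
Carol's domain is down to {4}, so Carol = 4.
Bob has just one choice, so Bob = 3.
That leaves Kira = 2.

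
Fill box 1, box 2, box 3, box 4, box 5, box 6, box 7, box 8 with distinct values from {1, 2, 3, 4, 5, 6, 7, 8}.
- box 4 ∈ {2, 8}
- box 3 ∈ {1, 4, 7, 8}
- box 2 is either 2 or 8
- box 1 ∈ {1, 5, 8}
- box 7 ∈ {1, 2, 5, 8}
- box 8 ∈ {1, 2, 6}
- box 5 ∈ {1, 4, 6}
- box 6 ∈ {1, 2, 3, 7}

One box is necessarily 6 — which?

box 8

The 8 variables draw from only 8 values {1, 2, 3, 4, 5, 6, 7, 8}, so each is used; only box 6 can be 3, hence box 6 = 3.
Among the 7 still-open variables, 7 fits only box 3 (and all 7 values in {1, 2, 4, 5, 6, 7, 8} must be used), so box 3 = 7.
Among the 6 still-open variables, 4 fits only box 5 (and all 6 values in {1, 2, 4, 5, 6, 8} must be used), so box 5 = 4.
The 5 still-open variables together cover exactly {1, 2, 5, 6, 8} — 5 values for 5 variables — and 6 appears only in box 8's list, so box 8 = 6.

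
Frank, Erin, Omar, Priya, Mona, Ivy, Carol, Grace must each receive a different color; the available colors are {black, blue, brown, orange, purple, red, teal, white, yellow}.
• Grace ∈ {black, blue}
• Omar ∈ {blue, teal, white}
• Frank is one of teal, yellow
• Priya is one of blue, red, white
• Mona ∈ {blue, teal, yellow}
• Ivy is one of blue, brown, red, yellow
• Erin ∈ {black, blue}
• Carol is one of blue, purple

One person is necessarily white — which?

Omar

The 8 variables draw from only 8 values {black, blue, brown, purple, red, teal, white, yellow}, so each is used; only Ivy can be brown, hence Ivy = brown.
Among the 7 still-open variables, purple fits only Carol (and all 7 values in {black, blue, purple, red, teal, white, yellow} must be used), so Carol = purple.
Among the 6 still-open variables, red fits only Priya (and all 6 values in {black, blue, red, teal, white, yellow} must be used), so Priya = red.
The 5 still-open variables draw from only 5 values {black, blue, teal, white, yellow}, so each is used; only Omar can be white, hence Omar = white.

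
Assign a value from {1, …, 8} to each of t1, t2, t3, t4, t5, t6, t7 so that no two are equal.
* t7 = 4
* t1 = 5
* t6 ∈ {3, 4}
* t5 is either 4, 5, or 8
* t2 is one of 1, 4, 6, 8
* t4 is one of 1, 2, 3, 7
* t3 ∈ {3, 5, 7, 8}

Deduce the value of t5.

8

t1 must be 5 (only option left). Eliminate 5 elsewhere: t3, t5.
t7 must be 4 (only option left). Strike 4 from t2, t5, t6.
So t5 = 8.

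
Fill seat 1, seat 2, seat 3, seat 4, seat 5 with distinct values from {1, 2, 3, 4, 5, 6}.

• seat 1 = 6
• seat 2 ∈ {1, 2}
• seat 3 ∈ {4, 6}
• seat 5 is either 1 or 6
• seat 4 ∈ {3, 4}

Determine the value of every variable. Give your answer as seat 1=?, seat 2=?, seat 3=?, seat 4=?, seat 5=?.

seat 1 has just one choice, so seat 1 = 6. Strike 6 from seat 3, seat 5.
seat 3 has just one choice, so seat 3 = 4. So seat 4 can't be 4.
seat 4 must be 3 (only option left).
seat 5's domain is down to {1}, so seat 5 = 1. So seat 2 can't be 1.
seat 2 must be 2 (only option left).

seat 1=6, seat 2=2, seat 3=4, seat 4=3, seat 5=1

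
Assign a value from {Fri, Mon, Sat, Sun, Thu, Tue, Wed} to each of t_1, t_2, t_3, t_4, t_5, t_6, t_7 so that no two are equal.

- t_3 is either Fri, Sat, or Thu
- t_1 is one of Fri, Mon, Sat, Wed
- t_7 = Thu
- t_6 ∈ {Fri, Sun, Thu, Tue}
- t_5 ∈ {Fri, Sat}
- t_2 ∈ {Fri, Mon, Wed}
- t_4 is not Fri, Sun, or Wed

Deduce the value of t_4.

Tue

t_7 must be Thu (only option left). So t_3, t_4, t_6 can't be Thu.
The 6 still-open variables draw from only 6 values {Fri, Mon, Sat, Sun, Tue, Wed}, so each is used; only t_6 can be Sun, hence t_6 = Sun.
The 5 still-open variables draw from only 5 values {Fri, Mon, Sat, Tue, Wed}, so each is used; only t_4 can be Tue, hence t_4 = Tue.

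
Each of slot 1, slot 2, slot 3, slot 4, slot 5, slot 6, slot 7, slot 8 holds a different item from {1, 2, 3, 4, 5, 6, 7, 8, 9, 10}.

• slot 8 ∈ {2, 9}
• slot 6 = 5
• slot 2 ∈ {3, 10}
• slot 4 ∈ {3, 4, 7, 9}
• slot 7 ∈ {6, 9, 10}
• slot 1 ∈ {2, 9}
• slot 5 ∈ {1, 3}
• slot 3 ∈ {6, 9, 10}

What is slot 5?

slot 6 must be 5 (only option left).
The 2 variables slot 1 and slot 8 are confined to {2, 9}, which locks those values in; drop them from slot 3, slot 4, slot 7.
slot 3 and slot 7 between them cover only {6, 10} — a naked pair. Remove those values from slot 2.
slot 2's domain is down to {3}, so slot 2 = 3. Strike 3 from slot 4, slot 5.
So slot 5 = 1.

1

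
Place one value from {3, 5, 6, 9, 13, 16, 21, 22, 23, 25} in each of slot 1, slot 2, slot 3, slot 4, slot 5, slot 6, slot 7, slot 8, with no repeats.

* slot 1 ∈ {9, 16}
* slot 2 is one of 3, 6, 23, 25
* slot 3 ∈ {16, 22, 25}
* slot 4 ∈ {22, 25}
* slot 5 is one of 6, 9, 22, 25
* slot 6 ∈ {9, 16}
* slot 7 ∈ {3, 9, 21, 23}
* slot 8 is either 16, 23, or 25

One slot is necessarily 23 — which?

slot 8

The 8 variables together cover exactly {3, 6, 9, 16, 21, 22, 23, 25} — 8 values for 8 variables — and 21 appears only in slot 7's list, so slot 7 = 21.
Among the 7 still-open variables, 3 fits only slot 2 (and all 7 values in {3, 6, 9, 16, 22, 23, 25} must be used), so slot 2 = 3.
The 6 still-open variables draw from only 6 values {6, 9, 16, 22, 23, 25}, so each is used; only slot 5 can be 6, hence slot 5 = 6.
The 5 still-open variables together cover exactly {9, 16, 22, 23, 25} — 5 values for 5 variables — and 23 appears only in slot 8's list, so slot 8 = 23.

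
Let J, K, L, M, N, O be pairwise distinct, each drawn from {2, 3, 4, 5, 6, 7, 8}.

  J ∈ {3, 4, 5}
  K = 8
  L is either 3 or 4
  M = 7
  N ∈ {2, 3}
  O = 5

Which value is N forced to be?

K's domain is down to {8}, so K = 8.
That leaves M = 7.
O's domain is down to {5}, so O = 5. So J can't be 5.
Among the 3 still-open variables, 2 fits only N (and all 3 values in {2, 3, 4} must be used), so N = 2.

2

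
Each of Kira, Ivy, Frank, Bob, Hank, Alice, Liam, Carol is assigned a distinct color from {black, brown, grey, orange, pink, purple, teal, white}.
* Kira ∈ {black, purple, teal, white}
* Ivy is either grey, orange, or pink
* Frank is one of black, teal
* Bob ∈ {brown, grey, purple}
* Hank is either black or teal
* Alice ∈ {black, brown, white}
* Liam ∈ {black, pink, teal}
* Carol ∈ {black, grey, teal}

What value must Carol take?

grey

The 8 variables draw from only 8 values {black, brown, grey, orange, pink, purple, teal, white}, so each is used; only Ivy can be orange, hence Ivy = orange.
The 7 still-open variables draw from only 7 values {black, brown, grey, pink, purple, teal, white}, so each is used; only Liam can be pink, hence Liam = pink.
The 2 variables Frank and Hank are confined to {black, teal}, which locks those values in; drop them from Kira, Alice, Carol.
So Carol = grey.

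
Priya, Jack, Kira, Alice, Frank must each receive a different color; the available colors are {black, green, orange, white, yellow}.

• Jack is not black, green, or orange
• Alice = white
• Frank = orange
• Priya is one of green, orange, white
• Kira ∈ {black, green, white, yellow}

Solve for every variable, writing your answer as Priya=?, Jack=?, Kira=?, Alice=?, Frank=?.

Alice has just one choice, so Alice = white. Remove white from Priya, Jack, Kira.
That leaves Frank = orange. Eliminate orange elsewhere: Priya.
Priya's domain is down to {green}, so Priya = green. Strike green from Kira.
Jack's domain is down to {yellow}, so Jack = yellow. Eliminate yellow elsewhere: Kira.
Kira has just one choice, so Kira = black.

Priya=green, Jack=yellow, Kira=black, Alice=white, Frank=orange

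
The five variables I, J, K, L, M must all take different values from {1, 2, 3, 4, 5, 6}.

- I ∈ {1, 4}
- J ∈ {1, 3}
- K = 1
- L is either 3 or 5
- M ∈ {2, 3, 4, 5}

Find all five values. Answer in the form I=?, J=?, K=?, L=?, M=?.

K has just one choice, so K = 1. Remove 1 from I, J.
I's domain is down to {4}, so I = 4. Eliminate 4 elsewhere: M.
That leaves J = 3. Remove 3 from L, M.
That leaves L = 5. Remove 5 from M.
That leaves M = 2.

I=4, J=3, K=1, L=5, M=2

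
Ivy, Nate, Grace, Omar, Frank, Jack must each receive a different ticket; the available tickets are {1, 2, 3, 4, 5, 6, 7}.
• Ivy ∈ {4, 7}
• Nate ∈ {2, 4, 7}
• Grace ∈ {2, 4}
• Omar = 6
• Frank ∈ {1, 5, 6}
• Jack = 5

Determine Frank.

Omar has just one choice, so Omar = 6. Eliminate 6 elsewhere: Frank.
Jack's domain is down to {5}, so Jack = 5. Eliminate 5 elsewhere: Frank.
So Frank = 1.

1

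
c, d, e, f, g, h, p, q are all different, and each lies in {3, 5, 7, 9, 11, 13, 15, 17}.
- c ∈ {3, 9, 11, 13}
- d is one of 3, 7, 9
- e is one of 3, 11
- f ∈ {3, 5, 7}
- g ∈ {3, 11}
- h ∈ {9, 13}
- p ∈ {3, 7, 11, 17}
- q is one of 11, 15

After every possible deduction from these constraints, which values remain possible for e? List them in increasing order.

The 8 variables together cover exactly {3, 5, 7, 9, 11, 13, 15, 17} — 8 values for 8 variables — and 5 appears only in f's list, so f = 5.
The 7 still-open variables together cover exactly {3, 7, 9, 11, 13, 15, 17} — 7 values for 7 variables — and 15 appears only in q's list, so q = 15.
The 6 still-open variables draw from only 6 values {3, 7, 9, 11, 13, 17}, so each is used; only p can be 17, hence p = 17.
The 5 still-open variables draw from only 5 values {3, 7, 9, 11, 13}, so each is used; only d can be 7, hence d = 7.
The 2 variables e and g are confined to {3, 11}, which locks those values in; drop them from c.
No further eliminations apply; e can still be any of 3, 11.

3, 11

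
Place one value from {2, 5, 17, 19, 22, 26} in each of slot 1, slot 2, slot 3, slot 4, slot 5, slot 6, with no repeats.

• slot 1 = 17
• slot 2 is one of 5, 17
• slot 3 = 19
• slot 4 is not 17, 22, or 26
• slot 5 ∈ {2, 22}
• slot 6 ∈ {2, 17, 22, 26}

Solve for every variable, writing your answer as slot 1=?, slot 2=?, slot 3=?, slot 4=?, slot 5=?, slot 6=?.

slot 1=17, slot 2=5, slot 3=19, slot 4=2, slot 5=22, slot 6=26

slot 1 must be 17 (only option left). Eliminate 17 elsewhere: slot 2, slot 6.
slot 2's domain is down to {5}, so slot 2 = 5. Remove 5 from slot 4.
slot 3 must be 19 (only option left). Strike 19 from slot 4.
slot 4 has just one choice, so slot 4 = 2. So slot 5, slot 6 can't be 2.
That leaves slot 5 = 22. Remove 22 from slot 6.
That leaves slot 6 = 26.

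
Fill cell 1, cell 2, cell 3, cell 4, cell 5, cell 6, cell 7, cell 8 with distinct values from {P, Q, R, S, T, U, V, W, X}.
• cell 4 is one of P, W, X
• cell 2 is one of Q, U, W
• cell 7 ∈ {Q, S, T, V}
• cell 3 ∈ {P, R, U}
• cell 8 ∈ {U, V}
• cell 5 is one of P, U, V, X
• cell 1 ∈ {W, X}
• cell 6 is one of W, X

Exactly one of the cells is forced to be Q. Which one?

cell 2

The 2 variables cell 1 and cell 6 are confined to {W, X}, which locks those values in; drop them from cell 2, cell 4, cell 5.
cell 4 has just one choice, so cell 4 = P. So cell 3, cell 5 can't be P.
cell 5 and cell 8 between them cover only {U, V} — a naked pair. Remove those values from cell 2, cell 3, cell 7.
So Q goes to cell 2.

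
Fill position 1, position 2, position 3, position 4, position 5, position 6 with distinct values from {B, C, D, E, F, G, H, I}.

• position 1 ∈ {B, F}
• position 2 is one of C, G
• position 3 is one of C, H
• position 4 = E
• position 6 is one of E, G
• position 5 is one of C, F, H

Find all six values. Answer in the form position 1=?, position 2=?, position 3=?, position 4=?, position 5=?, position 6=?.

position 1=B, position 2=C, position 3=H, position 4=E, position 5=F, position 6=G

position 4 has just one choice, so position 4 = E. Remove E from position 6.
That leaves position 6 = G. Strike G from position 2.
position 2 has just one choice, so position 2 = C. So position 3, position 5 can't be C.
position 3 has just one choice, so position 3 = H. Strike H from position 5.
position 5 must be F (only option left). Remove F from position 1.
position 1 has just one choice, so position 1 = B.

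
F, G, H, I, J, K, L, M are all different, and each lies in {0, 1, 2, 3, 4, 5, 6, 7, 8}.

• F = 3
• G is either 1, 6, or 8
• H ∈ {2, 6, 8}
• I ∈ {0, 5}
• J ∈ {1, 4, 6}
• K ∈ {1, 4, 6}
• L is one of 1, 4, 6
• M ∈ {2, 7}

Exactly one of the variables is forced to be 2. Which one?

F has just one choice, so F = 3.
The 3 variables J, K, L are confined to {1, 4, 6}, which locks those values in; drop them from G, H.
G has just one choice, so G = 8. So H can't be 8.
So 2 goes to H.

H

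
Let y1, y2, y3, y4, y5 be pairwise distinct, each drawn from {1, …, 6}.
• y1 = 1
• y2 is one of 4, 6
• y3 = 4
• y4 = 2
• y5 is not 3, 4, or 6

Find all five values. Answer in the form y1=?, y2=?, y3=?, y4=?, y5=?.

y1=1, y2=6, y3=4, y4=2, y5=5

y1's domain is down to {1}, so y1 = 1. Strike 1 from y5.
y3 must be 4 (only option left). Strike 4 from y2.
y4 must be 2 (only option left). Eliminate 2 elsewhere: y5.
y5 must be 5 (only option left).
y2 must be 6 (only option left).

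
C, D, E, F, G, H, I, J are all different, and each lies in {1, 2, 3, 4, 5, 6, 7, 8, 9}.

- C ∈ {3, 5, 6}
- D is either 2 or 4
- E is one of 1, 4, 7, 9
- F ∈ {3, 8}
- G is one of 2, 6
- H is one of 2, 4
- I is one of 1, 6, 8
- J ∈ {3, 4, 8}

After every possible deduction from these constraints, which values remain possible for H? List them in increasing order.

D and H between them cover only {2, 4} — a naked pair. Remove those values from E, G, J.
G's domain is down to {6}, so G = 6. Eliminate 6 elsewhere: C, I.
F and J between them cover only {3, 8} — a naked pair. Remove those values from C, I.
C's domain is down to {5}, so C = 5.
I's domain is down to {1}, so I = 1. Remove 1 from E.
No further eliminations apply; H can still be any of 2, 4.

2, 4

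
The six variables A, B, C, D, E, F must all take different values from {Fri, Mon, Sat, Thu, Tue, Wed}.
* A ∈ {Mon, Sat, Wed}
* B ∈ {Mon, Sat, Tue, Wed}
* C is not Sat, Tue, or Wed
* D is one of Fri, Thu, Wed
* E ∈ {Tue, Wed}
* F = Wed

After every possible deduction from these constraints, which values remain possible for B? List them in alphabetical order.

F has just one choice, so F = Wed. Eliminate Wed elsewhere: A, B, D, E.
E's domain is down to {Tue}, so E = Tue. Strike Tue from B.
A and B between them cover only {Mon, Sat} — a naked pair. Remove those values from C.
No further eliminations apply; B can still be any of Mon, Sat.

Mon, Sat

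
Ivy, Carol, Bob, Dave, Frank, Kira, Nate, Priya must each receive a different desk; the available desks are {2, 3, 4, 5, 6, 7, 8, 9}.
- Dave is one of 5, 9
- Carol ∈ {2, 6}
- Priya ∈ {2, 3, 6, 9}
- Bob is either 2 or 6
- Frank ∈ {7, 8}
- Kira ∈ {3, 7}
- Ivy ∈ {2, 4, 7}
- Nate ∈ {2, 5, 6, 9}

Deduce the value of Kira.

7

The 8 variables together cover exactly {2, 3, 4, 5, 6, 7, 8, 9} — 8 values for 8 variables — and 4 appears only in Ivy's list, so Ivy = 4.
The 7 still-open variables draw from only 7 values {2, 3, 5, 6, 7, 8, 9}, so each is used; only Frank can be 8, hence Frank = 8.
The 6 still-open variables together cover exactly {2, 3, 5, 6, 7, 9} — 6 values for 6 variables — and 7 appears only in Kira's list, so Kira = 7.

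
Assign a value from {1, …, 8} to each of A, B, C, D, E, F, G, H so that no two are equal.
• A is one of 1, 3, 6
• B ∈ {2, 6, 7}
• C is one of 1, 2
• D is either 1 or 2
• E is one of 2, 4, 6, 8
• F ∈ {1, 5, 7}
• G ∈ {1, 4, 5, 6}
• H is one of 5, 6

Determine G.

4

Among the 8 variables, 3 fits only A (and all 8 values in {1, 2, 3, 4, 5, 6, 7, 8} must be used), so A = 3.
The 7 still-open variables together cover exactly {1, 2, 4, 5, 6, 7, 8} — 7 values for 7 variables — and 8 appears only in E's list, so E = 8.
The 6 still-open variables together cover exactly {1, 2, 4, 5, 6, 7} — 6 values for 6 variables — and 4 appears only in G's list, so G = 4.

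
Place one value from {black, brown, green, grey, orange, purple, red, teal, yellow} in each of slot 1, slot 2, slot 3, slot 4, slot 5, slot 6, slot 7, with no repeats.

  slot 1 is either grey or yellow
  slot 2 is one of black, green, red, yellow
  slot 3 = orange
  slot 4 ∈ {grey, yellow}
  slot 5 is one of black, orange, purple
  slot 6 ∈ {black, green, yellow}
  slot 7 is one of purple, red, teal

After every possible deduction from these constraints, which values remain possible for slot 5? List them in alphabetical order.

black, purple

slot 3 has just one choice, so slot 3 = orange. Eliminate orange elsewhere: slot 5.
The 2 variables slot 1 and slot 4 are confined to {grey, yellow}, which locks those values in; drop them from slot 2, slot 6.
No further eliminations apply; slot 5 can still be any of black, purple.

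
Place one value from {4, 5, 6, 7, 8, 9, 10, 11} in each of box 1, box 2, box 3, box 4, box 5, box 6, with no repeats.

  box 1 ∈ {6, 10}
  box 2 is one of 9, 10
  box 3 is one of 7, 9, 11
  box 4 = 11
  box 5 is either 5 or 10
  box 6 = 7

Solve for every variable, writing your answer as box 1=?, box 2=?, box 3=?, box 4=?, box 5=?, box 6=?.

box 1=6, box 2=10, box 3=9, box 4=11, box 5=5, box 6=7

box 4's domain is down to {11}, so box 4 = 11. So box 3 can't be 11.
box 6 must be 7 (only option left). So box 3 can't be 7.
That leaves box 3 = 9. Strike 9 from box 2.
box 2 must be 10 (only option left). So box 1, box 5 can't be 10.
box 5 has just one choice, so box 5 = 5.
box 1 must be 6 (only option left).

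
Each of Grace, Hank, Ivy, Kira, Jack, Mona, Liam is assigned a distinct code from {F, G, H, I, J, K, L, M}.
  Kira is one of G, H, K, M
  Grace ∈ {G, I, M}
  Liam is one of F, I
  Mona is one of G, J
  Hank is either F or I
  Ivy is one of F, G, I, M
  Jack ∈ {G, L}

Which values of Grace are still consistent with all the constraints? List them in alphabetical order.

G, M

Hank and Liam share exactly the 2 values {F, I}; by pigeonhole those values go to them, so strike F, I from Grace, Ivy.
Grace and Ivy share exactly the 2 values {G, M}; by pigeonhole those values go to them, so strike G, M from Kira, Jack, Mona.
Jack's domain is down to {L}, so Jack = L.
Mona's domain is down to {J}, so Mona = J.
No further eliminations apply; Grace can still be any of G, M.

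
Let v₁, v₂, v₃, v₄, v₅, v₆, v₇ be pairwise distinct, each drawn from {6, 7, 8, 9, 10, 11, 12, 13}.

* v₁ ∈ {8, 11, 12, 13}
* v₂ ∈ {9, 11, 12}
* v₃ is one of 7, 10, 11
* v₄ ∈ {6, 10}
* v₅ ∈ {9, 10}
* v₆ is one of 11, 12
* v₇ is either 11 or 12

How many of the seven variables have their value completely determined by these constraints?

4

v₆ and v₇ share exactly the 2 values {11, 12}; by pigeonhole those values go to them, so strike 11, 12 from v₁, v₂, v₃.
v₂ must be 9 (only option left). Strike 9 from v₅.
v₅ must be 10 (only option left). Remove 10 from v₃, v₄.
v₃'s domain is down to {7}, so v₃ = 7.
That leaves v₄ = 6.
Determined: v₂=9, v₃=7, v₄=6, v₅=10. The other variables each still have more than one consistent value. That makes 4.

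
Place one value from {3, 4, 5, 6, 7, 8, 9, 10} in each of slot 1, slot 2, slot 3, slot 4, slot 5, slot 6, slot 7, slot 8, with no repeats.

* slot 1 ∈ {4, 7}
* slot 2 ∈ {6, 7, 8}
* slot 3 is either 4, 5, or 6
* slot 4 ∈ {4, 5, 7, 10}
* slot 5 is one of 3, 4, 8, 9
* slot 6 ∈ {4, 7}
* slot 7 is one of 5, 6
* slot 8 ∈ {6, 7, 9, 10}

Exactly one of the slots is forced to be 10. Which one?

Among the 8 variables, 3 fits only slot 5 (and all 8 values in {3, 4, 5, 6, 7, 8, 9, 10} must be used), so slot 5 = 3.
Among the 7 still-open variables, 8 fits only slot 2 (and all 7 values in {4, 5, 6, 7, 8, 9, 10} must be used), so slot 2 = 8.
Among the 6 still-open variables, 9 fits only slot 8 (and all 6 values in {4, 5, 6, 7, 9, 10} must be used), so slot 8 = 9.
Among the 5 still-open variables, 10 fits only slot 4 (and all 5 values in {4, 5, 6, 7, 10} must be used), so slot 4 = 10.

slot 4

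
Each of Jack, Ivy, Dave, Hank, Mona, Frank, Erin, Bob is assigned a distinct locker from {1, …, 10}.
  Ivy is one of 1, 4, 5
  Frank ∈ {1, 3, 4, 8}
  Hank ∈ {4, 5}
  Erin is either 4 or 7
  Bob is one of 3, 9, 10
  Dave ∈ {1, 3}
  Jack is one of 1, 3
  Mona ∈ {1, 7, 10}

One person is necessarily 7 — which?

Erin

The 8 variables draw from only 8 values {1, 3, 4, 5, 7, 8, 9, 10}, so each is used; only Frank can be 8, hence Frank = 8.
The 7 still-open variables draw from only 7 values {1, 3, 4, 5, 7, 9, 10}, so each is used; only Bob can be 9, hence Bob = 9.
Among the 6 still-open variables, 10 fits only Mona (and all 6 values in {1, 3, 4, 5, 7, 10} must be used), so Mona = 10.
Among the 5 still-open variables, 7 fits only Erin (and all 5 values in {1, 3, 4, 5, 7} must be used), so Erin = 7.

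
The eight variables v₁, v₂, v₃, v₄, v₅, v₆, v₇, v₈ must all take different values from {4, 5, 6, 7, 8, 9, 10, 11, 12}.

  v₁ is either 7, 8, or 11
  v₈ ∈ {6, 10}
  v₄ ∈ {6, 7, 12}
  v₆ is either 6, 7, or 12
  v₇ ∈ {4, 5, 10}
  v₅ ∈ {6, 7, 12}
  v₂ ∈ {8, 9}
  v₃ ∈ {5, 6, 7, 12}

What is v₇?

The 3 variables v₄, v₅, v₆ are confined to {6, 7, 12}, which locks those values in; drop them from v₁, v₃, v₈.
v₃ has just one choice, so v₃ = 5. Remove 5 from v₇.
v₈'s domain is down to {10}, so v₈ = 10. Strike 10 from v₇.
So v₇ = 4.

4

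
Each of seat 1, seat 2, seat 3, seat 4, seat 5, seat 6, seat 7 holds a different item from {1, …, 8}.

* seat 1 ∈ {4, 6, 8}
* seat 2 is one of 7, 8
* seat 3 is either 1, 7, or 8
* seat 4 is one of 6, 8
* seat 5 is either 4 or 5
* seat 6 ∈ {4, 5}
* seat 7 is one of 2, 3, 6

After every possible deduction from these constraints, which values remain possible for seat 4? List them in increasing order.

6, 8

seat 5 and seat 6 share exactly the 2 values {4, 5}; by pigeonhole those values go to them, so strike 4, 5 from seat 1.
seat 1 and seat 4 between them cover only {6, 8} — a naked pair. Remove those values from seat 2, seat 3, seat 7.
seat 2's domain is down to {7}, so seat 2 = 7. Strike 7 from seat 3.
seat 3 must be 1 (only option left).
No further eliminations apply; seat 4 can still be any of 6, 8.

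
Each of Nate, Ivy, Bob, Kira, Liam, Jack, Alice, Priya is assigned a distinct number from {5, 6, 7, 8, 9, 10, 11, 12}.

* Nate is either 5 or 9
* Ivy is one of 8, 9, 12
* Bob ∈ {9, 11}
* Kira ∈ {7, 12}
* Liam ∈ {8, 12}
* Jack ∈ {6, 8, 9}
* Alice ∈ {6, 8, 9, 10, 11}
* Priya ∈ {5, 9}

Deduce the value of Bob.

11

The 8 variables together cover exactly {5, 6, 7, 8, 9, 10, 11, 12} — 8 values for 8 variables — and 7 appears only in Kira's list, so Kira = 7.
The 7 still-open variables together cover exactly {5, 6, 8, 9, 10, 11, 12} — 7 values for 7 variables — and 10 appears only in Alice's list, so Alice = 10.
The 6 still-open variables together cover exactly {5, 6, 8, 9, 11, 12} — 6 values for 6 variables — and 6 appears only in Jack's list, so Jack = 6.
The 5 still-open variables draw from only 5 values {5, 8, 9, 11, 12}, so each is used; only Bob can be 11, hence Bob = 11.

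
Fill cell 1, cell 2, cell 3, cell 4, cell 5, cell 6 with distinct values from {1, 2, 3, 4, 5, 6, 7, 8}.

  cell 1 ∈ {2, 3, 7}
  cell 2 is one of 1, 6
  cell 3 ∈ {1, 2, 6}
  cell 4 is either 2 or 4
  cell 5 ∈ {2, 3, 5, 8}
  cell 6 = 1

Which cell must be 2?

cell 6 must be 1 (only option left). Strike 1 from cell 2, cell 3.
cell 2 must be 6 (only option left). So cell 3 can't be 6.

cell 3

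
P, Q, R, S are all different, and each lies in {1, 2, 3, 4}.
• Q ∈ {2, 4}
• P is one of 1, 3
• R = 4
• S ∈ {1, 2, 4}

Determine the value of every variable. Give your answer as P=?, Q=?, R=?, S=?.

P=3, Q=2, R=4, S=1

R must be 4 (only option left). Strike 4 from Q, S.
Q must be 2 (only option left). So S can't be 2.
That leaves S = 1. Eliminate 1 elsewhere: P.
P's domain is down to {3}, so P = 3.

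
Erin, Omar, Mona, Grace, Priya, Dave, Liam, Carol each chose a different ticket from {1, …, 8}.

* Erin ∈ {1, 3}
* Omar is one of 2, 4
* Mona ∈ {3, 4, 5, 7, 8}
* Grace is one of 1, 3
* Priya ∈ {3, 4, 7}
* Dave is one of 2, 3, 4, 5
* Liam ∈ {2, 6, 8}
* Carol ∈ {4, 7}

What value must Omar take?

The 8 variables draw from only 8 values {1, 2, 3, 4, 5, 6, 7, 8}, so each is used; only Liam can be 6, hence Liam = 6.
Among the 7 still-open variables, 8 fits only Mona (and all 7 values in {1, 2, 3, 4, 5, 7, 8} must be used), so Mona = 8.
Among the 6 still-open variables, 5 fits only Dave (and all 6 values in {1, 2, 3, 4, 5, 7} must be used), so Dave = 5.
The 5 still-open variables draw from only 5 values {1, 2, 3, 4, 7}, so each is used; only Omar can be 2, hence Omar = 2.

2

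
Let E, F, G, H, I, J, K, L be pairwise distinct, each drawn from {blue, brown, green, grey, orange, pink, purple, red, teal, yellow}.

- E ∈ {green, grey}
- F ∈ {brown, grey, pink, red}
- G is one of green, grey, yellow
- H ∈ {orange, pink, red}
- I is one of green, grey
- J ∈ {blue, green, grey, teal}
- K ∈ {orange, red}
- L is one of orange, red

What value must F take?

E and I between them cover only {green, grey} — a naked pair. Remove those values from F, G, J.
That leaves G = yellow.
K and L between them cover only {orange, red} — a naked pair. Remove those values from F, H.
H has just one choice, so H = pink. So F can't be pink.
So F = brown.

brown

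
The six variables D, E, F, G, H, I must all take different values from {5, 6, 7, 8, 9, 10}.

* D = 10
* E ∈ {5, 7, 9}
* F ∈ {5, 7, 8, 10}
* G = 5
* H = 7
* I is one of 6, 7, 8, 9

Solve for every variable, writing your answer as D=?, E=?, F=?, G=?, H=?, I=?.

D must be 10 (only option left). Remove 10 from F.
That leaves G = 5. Strike 5 from E, F.
That leaves H = 7. So E, F, I can't be 7.
E has just one choice, so E = 9. Eliminate 9 elsewhere: I.
That leaves F = 8. Remove 8 from I.
I has just one choice, so I = 6.

D=10, E=9, F=8, G=5, H=7, I=6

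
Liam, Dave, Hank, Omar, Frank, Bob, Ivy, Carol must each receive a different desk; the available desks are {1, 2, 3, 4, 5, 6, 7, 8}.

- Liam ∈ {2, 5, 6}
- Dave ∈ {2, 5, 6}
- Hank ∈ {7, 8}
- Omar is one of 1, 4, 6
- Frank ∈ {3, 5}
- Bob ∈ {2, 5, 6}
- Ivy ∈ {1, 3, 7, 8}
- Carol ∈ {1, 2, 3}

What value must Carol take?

The 8 variables together cover exactly {1, 2, 3, 4, 5, 6, 7, 8} — 8 values for 8 variables — and 4 appears only in Omar's list, so Omar = 4.
Liam, Dave, Bob share exactly the 3 values {2, 5, 6}; by pigeonhole those values go to them, so strike 2, 5, 6 from Frank, Carol.
That leaves Frank = 3. Remove 3 from Ivy, Carol.
So Carol = 1.

1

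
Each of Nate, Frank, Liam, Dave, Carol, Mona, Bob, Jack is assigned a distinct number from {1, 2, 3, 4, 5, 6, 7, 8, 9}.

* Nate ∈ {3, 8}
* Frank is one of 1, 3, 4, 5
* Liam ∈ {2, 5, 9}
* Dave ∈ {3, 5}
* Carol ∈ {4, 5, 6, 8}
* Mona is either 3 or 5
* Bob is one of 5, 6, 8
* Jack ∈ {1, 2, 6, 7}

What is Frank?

1

Dave and Mona share exactly the 2 values {3, 5}; by pigeonhole those values go to them, so strike 3, 5 from Nate, Frank, Liam, Carol, Bob.
That leaves Nate = 8. Remove 8 from Carol, Bob.
Bob's domain is down to {6}, so Bob = 6. Eliminate 6 elsewhere: Carol, Jack.
Carol must be 4 (only option left). Remove 4 from Frank.
So Frank = 1.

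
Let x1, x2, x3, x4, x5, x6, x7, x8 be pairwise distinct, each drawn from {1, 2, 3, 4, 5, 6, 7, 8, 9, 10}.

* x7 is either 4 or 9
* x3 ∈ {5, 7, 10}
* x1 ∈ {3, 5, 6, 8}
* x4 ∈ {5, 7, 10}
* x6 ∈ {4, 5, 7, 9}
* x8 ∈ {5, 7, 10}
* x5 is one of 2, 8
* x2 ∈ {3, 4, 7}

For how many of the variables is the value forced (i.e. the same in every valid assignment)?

x3, x4, x8 between them cover only {5, 7, 10} — a naked triple. Remove those values from x1, x2, x6.
The 2 variables x6 and x7 are confined to {4, 9}, which locks those values in; drop them from x2.
That leaves x2 = 3. Remove 3 from x1.
Determined: x2=3. The other variables each still have more than one consistent value. That makes 1.

1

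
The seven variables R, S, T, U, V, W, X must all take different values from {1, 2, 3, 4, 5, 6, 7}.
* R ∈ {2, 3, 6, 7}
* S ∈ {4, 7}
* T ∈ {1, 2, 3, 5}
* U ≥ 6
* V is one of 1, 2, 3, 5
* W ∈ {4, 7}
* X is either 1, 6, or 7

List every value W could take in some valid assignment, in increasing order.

4, 7

S and W between them cover only {4, 7} — a naked pair. Remove those values from R, U, X.
U has just one choice, so U = 6. Eliminate 6 elsewhere: R, X.
That leaves X = 1. Eliminate 1 elsewhere: T, V.
No further eliminations apply; W can still be any of 4, 7.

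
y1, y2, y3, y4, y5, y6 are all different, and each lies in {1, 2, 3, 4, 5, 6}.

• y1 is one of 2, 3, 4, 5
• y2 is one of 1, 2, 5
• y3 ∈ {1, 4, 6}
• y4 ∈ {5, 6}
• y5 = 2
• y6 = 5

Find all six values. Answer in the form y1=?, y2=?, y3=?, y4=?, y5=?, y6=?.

y1=3, y2=1, y3=4, y4=6, y5=2, y6=5

y5 has just one choice, so y5 = 2. Eliminate 2 elsewhere: y1, y2.
y6's domain is down to {5}, so y6 = 5. So y1, y2, y4 can't be 5.
y2 has just one choice, so y2 = 1. Remove 1 from y3.
y4's domain is down to {6}, so y4 = 6. Eliminate 6 elsewhere: y3.
y3 has just one choice, so y3 = 4. Strike 4 from y1.
y1 must be 3 (only option left).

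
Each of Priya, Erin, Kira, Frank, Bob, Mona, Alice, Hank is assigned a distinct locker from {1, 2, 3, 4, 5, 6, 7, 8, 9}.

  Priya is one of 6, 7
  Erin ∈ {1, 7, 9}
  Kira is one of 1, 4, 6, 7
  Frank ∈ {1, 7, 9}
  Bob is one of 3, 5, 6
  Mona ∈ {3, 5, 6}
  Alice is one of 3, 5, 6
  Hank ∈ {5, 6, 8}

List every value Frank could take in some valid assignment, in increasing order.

The 8 variables draw from only 8 values {1, 3, 4, 5, 6, 7, 8, 9}, so each is used; only Kira can be 4, hence Kira = 4.
The 7 still-open variables draw from only 7 values {1, 3, 5, 6, 7, 8, 9}, so each is used; only Hank can be 8, hence Hank = 8.
The 3 variables Bob, Mona, Alice are confined to {3, 5, 6}, which locks those values in; drop them from Priya.
That leaves Priya = 7. Eliminate 7 elsewhere: Erin, Frank.
No further eliminations apply; Frank can still be any of 1, 9.

1, 9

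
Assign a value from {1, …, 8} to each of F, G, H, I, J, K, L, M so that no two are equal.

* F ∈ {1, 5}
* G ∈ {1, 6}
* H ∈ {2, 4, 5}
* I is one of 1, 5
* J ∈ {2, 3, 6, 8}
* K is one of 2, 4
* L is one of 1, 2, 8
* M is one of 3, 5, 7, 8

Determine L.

Among the 8 variables, 7 fits only M (and all 8 values in {1, 2, 3, 4, 5, 6, 7, 8} must be used), so M = 7.
Among the 7 still-open variables, 3 fits only J (and all 7 values in {1, 2, 3, 4, 5, 6, 8} must be used), so J = 3.
The 6 still-open variables draw from only 6 values {1, 2, 4, 5, 6, 8}, so each is used; only G can be 6, hence G = 6.
The 5 still-open variables together cover exactly {1, 2, 4, 5, 8} — 5 values for 5 variables — and 8 appears only in L's list, so L = 8.

8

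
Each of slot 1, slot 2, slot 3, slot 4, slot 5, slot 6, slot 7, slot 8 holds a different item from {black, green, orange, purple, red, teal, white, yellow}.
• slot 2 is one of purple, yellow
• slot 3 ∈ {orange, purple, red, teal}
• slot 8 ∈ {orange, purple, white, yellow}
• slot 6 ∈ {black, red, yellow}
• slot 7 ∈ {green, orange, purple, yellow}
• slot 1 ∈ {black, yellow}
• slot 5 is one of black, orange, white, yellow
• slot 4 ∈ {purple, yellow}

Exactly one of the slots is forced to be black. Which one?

slot 1

Among the 8 variables, green fits only slot 7 (and all 8 values in {black, green, orange, purple, red, teal, white, yellow} must be used), so slot 7 = green.
The 7 still-open variables draw from only 7 values {black, orange, purple, red, teal, white, yellow}, so each is used; only slot 3 can be teal, hence slot 3 = teal.
The 6 still-open variables together cover exactly {black, orange, purple, red, white, yellow} — 6 values for 6 variables — and red appears only in slot 6's list, so slot 6 = red.
slot 2 and slot 4 share exactly the 2 values {purple, yellow}; by pigeonhole those values go to them, so strike purple, yellow from slot 1, slot 5, slot 8.
So black goes to slot 1.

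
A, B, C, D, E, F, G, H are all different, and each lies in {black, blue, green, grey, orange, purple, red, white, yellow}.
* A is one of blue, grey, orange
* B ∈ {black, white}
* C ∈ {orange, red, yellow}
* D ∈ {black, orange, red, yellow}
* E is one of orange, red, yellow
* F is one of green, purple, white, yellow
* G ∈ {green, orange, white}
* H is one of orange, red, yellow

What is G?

The 3 variables C, E, H are confined to {orange, red, yellow}, which locks those values in; drop them from A, D, F, G.
D has just one choice, so D = black. Strike black from B.
That leaves B = white. So F, G can't be white.
So G = green.

green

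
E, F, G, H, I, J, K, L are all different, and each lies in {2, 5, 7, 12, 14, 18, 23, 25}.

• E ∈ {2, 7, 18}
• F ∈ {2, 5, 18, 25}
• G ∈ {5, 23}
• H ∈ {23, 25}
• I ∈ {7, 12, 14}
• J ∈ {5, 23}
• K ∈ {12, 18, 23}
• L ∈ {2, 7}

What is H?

25

The 8 variables draw from only 8 values {2, 5, 7, 12, 14, 18, 23, 25}, so each is used; only I can be 14, hence I = 14.
The 7 still-open variables together cover exactly {2, 5, 7, 12, 18, 23, 25} — 7 values for 7 variables — and 12 appears only in K's list, so K = 12.
G and J share exactly the 2 values {5, 23}; by pigeonhole those values go to them, so strike 5, 23 from F, H.
So H = 25.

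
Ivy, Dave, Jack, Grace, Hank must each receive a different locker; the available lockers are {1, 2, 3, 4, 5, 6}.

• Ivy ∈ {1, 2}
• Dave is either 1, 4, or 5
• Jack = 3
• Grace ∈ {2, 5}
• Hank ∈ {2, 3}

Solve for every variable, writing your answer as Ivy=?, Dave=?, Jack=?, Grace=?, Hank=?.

Jack must be 3 (only option left). Eliminate 3 elsewhere: Hank.
Hank has just one choice, so Hank = 2. Strike 2 from Ivy, Grace.
Ivy has just one choice, so Ivy = 1. Eliminate 1 elsewhere: Dave.
Grace has just one choice, so Grace = 5. Remove 5 from Dave.
Dave has just one choice, so Dave = 4.

Ivy=1, Dave=4, Jack=3, Grace=5, Hank=2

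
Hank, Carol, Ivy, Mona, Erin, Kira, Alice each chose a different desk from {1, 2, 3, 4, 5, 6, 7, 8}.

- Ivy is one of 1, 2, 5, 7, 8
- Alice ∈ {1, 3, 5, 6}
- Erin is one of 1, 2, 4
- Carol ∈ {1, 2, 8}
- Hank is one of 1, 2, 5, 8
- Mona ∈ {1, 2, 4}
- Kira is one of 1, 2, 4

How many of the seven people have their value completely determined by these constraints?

The 3 variables Mona, Erin, Kira are confined to {1, 2, 4}, which locks those values in; drop them from Hank, Carol, Ivy, Alice.
That leaves Carol = 8. Remove 8 from Hank, Ivy.
Hank has just one choice, so Hank = 5. Strike 5 from Ivy, Alice.
Ivy must be 7 (only option left).
Determined: Hank=5, Carol=8, Ivy=7. The other people each still have more than one consistent value. That makes 3.

3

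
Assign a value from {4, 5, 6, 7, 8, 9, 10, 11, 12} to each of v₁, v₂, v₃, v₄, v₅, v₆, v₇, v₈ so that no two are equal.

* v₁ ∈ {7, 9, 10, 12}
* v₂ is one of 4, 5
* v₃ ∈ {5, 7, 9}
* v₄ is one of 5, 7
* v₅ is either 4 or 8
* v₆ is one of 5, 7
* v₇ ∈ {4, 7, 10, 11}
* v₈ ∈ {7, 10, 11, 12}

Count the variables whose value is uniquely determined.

3

Among the 8 variables, 8 fits only v₅ (and all 8 values in {4, 5, 7, 8, 9, 10, 11, 12} must be used), so v₅ = 8.
v₄ and v₆ between them cover only {5, 7} — a naked pair. Remove those values from v₁, v₂, v₃, v₇, v₈.
v₂'s domain is down to {4}, so v₂ = 4. So v₇ can't be 4.
v₃'s domain is down to {9}, so v₃ = 9. Eliminate 9 elsewhere: v₁.
Determined: v₂=4, v₃=9, v₅=8. The other variables each still have more than one consistent value. That makes 3.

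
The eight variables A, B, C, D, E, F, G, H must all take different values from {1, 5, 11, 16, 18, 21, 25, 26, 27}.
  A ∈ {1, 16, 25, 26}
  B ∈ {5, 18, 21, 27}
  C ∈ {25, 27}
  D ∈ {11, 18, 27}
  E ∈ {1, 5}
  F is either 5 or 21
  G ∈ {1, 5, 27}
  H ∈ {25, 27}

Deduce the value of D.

11

The 2 variables C and H are confined to {25, 27}, which locks those values in; drop them from A, B, D, G.
E and G share exactly the 2 values {1, 5}; by pigeonhole those values go to them, so strike 1, 5 from A, B, F.
F must be 21 (only option left). Remove 21 from B.
That leaves B = 18. Strike 18 from D.
So D = 11.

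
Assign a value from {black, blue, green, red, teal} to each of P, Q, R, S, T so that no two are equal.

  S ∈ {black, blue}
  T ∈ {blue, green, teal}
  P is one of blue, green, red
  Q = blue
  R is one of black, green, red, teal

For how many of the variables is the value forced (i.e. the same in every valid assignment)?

Q's domain is down to {blue}, so Q = blue. Remove blue from P, S, T.
That leaves S = black. Eliminate black elsewhere: R.
Determined: Q=blue, S=black. The other variables each still have more than one consistent value. That makes 2.

2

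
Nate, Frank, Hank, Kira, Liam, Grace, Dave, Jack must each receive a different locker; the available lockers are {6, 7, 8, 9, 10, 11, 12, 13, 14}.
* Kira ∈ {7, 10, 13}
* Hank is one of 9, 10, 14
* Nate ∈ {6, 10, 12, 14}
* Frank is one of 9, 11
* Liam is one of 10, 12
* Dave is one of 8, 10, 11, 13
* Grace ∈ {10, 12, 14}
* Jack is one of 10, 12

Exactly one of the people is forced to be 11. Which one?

Frank

Liam and Jack between them cover only {10, 12} — a naked pair. Remove those values from Nate, Hank, Kira, Grace, Dave.
Grace's domain is down to {14}, so Grace = 14. So Nate, Hank can't be 14.
Nate has just one choice, so Nate = 6.
Hank must be 9 (only option left). Remove 9 from Frank.
So 11 goes to Frank.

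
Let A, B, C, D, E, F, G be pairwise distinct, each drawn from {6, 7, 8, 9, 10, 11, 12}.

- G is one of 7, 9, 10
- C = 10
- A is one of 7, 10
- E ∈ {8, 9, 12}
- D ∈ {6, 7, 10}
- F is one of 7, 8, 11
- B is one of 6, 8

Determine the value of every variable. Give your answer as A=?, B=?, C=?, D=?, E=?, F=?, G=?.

C's domain is down to {10}, so C = 10. Strike 10 from A, D, G.
A must be 7 (only option left). So D, F, G can't be 7.
That leaves D = 6. So B can't be 6.
G must be 9 (only option left). Eliminate 9 elsewhere: E.
B must be 8 (only option left). So E, F can't be 8.
E must be 12 (only option left).
F must be 11 (only option left).

A=7, B=8, C=10, D=6, E=12, F=11, G=9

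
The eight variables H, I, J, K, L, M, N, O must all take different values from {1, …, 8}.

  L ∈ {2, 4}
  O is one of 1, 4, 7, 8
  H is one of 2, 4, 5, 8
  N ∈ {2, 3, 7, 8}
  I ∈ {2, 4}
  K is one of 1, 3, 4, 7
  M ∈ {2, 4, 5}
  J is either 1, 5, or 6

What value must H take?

8

Among the 8 variables, 6 fits only J (and all 8 values in {1, 2, 3, 4, 5, 6, 7, 8} must be used), so J = 6.
I and L between them cover only {2, 4} — a naked pair. Remove those values from H, K, M, N, O.
M's domain is down to {5}, so M = 5. Strike 5 from H.
So H = 8.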